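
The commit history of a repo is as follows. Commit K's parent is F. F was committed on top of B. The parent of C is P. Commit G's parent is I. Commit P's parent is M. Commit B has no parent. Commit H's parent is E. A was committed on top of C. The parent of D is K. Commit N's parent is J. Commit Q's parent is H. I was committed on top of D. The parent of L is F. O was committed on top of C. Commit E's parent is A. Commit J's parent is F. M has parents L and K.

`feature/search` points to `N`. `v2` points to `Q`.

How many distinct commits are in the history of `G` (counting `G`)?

6

Walking parent pointers from G: reachable set = {B, D, F, G, I, K}.
That is 6 commits.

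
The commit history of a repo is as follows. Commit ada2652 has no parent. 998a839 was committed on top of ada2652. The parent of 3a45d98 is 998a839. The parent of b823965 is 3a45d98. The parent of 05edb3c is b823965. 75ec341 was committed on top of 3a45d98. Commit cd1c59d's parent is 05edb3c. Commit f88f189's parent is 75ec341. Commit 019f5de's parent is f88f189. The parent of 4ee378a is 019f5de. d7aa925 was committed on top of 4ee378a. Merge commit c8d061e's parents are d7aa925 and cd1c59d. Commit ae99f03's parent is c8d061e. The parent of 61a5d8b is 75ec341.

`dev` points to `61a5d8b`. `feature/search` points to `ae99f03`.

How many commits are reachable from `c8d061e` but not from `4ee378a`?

Reachable from c8d061e: {019f5de, 05edb3c, 3a45d98, 4ee378a, 75ec341, 998a839, ada2652, b823965, c8d061e, cd1c59d, d7aa925, f88f189}.
Reachable from 4ee378a: {019f5de, 3a45d98, 4ee378a, 75ec341, 998a839, ada2652, f88f189}.
In c8d061e's history but not 4ee378a's: {05edb3c, b823965, c8d061e, cd1c59d, d7aa925} — 5 commits.

5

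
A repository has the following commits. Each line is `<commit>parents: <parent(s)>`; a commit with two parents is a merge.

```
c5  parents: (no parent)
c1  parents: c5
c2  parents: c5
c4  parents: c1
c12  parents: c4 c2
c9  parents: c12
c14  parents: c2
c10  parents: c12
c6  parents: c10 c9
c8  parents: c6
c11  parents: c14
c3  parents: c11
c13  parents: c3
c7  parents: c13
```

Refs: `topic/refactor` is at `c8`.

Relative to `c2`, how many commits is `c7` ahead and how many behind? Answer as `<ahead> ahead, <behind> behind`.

5 ahead, 0 behind

Reachable from c7: {c11, c13, c14, c2, c3, c5, c7}.
Reachable from c2: {c2, c5}.
Only in c7's history (ahead): {c11, c13, c14, c3, c7} — 5.
Only in c2's history (behind): {} — 0.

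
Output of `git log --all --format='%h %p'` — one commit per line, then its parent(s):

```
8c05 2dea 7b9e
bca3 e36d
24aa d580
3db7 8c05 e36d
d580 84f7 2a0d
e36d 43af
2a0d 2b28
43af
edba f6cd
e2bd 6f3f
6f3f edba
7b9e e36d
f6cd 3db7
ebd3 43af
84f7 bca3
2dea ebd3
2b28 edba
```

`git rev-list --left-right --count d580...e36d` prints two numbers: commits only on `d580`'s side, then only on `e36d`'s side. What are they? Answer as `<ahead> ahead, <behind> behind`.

12 ahead, 0 behind

Reachable from d580: {2a0d, 2b28, 2dea, 3db7, 43af, 7b9e, 84f7, 8c05, bca3, d580, e36d, ebd3, edba, f6cd}.
Reachable from e36d: {43af, e36d}.
Only in d580's history (ahead): {2a0d, 2b28, 2dea, 3db7, 7b9e, 84f7, 8c05, bca3, d580, ebd3, edba, f6cd} — 12.
Only in e36d's history (behind): {} — 0.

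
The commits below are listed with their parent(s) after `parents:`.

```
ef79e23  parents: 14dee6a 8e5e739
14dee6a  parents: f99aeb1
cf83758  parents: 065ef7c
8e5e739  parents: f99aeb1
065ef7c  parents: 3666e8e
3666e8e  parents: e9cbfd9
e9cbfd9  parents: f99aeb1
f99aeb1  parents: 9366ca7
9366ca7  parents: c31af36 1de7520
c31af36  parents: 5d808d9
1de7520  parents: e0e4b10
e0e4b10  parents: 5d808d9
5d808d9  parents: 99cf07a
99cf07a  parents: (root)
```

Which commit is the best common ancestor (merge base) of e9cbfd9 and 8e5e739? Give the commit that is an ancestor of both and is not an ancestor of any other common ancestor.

Ancestors of e9cbfd9: {1de7520, 5d808d9, 9366ca7, 99cf07a, c31af36, e0e4b10, e9cbfd9, f99aeb1}.
Ancestors of 8e5e739: {1de7520, 5d808d9, 8e5e739, 9366ca7, 99cf07a, c31af36, e0e4b10, f99aeb1}.
Common ancestors: {1de7520, 5d808d9, 9366ca7, 99cf07a, c31af36, e0e4b10, f99aeb1}.
Among these, f99aeb1 is not an ancestor of any other common ancestor — it is the merge base.

f99aeb1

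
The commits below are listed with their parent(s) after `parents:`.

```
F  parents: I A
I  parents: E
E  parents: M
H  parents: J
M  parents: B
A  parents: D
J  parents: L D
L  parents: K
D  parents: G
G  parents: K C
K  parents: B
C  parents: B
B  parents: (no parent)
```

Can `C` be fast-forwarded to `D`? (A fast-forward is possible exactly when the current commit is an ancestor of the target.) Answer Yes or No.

Yes

A fast-forward from C to D is possible iff C is an ancestor of D.
Ancestors of D: {B, C, D, G, K}.
C is among them, so fast-forward is possible.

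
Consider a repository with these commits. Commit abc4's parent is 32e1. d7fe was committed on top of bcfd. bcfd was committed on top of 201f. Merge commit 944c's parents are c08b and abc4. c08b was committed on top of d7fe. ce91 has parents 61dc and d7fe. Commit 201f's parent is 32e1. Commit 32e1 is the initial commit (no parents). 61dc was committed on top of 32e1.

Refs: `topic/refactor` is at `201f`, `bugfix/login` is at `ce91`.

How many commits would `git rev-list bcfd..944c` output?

4

Reachable from 944c: {201f, 32e1, 944c, abc4, bcfd, c08b, d7fe}.
Reachable from bcfd: {201f, 32e1, bcfd}.
In 944c's history but not bcfd's: {944c, abc4, c08b, d7fe} — 4 commits.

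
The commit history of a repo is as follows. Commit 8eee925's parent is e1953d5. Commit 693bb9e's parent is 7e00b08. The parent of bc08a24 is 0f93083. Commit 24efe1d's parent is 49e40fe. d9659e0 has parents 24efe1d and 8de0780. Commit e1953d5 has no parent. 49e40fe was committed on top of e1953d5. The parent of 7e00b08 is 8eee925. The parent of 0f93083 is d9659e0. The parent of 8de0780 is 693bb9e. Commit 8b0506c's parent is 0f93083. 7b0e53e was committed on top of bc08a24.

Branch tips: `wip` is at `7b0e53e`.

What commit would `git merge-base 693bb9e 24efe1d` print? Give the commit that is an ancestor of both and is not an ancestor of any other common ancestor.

Ancestors of 693bb9e: {693bb9e, 7e00b08, 8eee925, e1953d5}.
Ancestors of 24efe1d: {24efe1d, 49e40fe, e1953d5}.
Common ancestors: {e1953d5}.
The only common ancestor is e1953d5, so it is the merge base.

e1953d5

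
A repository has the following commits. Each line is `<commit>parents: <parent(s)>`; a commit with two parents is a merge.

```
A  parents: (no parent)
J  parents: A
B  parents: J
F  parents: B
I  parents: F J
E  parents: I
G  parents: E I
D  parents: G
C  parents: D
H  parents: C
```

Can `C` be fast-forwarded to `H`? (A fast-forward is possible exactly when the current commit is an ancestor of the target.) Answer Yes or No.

Yes

A fast-forward from C to H is possible iff C is an ancestor of H.
Ancestors of H: {A, B, C, D, E, F, G, H, I, J}.
C is among them, so fast-forward is possible.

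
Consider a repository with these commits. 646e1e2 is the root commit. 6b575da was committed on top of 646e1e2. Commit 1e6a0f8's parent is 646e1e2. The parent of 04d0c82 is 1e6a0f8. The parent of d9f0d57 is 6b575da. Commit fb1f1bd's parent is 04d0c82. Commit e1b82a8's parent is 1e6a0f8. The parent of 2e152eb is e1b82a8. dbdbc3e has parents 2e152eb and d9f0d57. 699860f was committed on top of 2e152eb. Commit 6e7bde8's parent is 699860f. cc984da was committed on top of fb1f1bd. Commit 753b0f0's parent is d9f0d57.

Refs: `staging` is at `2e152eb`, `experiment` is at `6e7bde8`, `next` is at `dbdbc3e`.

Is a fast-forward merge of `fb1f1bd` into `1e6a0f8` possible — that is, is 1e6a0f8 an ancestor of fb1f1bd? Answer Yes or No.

A fast-forward from 1e6a0f8 to fb1f1bd is possible iff 1e6a0f8 is an ancestor of fb1f1bd.
Ancestors of fb1f1bd: {04d0c82, 1e6a0f8, 646e1e2, fb1f1bd}.
1e6a0f8 is among them, so fast-forward is possible.

Yes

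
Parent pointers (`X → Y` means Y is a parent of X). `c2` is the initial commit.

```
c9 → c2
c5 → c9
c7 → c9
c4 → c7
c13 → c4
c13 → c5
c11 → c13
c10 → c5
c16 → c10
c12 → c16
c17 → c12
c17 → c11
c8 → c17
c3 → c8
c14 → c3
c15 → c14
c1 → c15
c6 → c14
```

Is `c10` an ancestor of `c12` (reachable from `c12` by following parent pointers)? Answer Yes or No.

Yes

Ancestors of c12 (commits reachable by following parents): {c10, c12, c16, c2, c5, c9}.
c10 is in that set, so it is an ancestor of c12.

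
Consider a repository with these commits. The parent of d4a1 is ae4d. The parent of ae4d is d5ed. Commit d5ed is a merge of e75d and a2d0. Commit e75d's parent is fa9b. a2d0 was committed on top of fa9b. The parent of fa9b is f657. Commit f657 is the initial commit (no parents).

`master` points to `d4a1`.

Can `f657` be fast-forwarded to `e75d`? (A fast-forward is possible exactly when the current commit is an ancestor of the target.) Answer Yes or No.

Yes

A fast-forward from f657 to e75d is possible iff f657 is an ancestor of e75d.
Ancestors of e75d: {e75d, f657, fa9b}.
f657 is among them, so fast-forward is possible.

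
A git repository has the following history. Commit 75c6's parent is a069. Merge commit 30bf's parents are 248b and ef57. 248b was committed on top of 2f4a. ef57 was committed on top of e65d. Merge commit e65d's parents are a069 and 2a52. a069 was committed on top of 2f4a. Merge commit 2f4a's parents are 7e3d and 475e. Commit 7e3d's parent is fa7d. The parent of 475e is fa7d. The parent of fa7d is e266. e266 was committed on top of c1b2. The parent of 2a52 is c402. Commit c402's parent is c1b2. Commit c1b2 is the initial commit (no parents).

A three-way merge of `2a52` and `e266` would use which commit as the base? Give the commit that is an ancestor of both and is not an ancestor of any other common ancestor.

Ancestors of 2a52: {2a52, c1b2, c402}.
Ancestors of e266: {c1b2, e266}.
Common ancestors: {c1b2}.
The only common ancestor is c1b2, so it is the merge base.

c1b2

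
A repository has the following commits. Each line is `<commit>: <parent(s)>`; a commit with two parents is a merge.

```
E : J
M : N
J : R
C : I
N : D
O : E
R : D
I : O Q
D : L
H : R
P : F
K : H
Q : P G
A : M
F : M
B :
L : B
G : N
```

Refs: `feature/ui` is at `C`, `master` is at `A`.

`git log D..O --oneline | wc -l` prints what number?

4

Reachable from O: {B, D, E, J, L, O, R}.
Reachable from D: {B, D, L}.
In O's history but not D's: {E, J, O, R} — 4 commits.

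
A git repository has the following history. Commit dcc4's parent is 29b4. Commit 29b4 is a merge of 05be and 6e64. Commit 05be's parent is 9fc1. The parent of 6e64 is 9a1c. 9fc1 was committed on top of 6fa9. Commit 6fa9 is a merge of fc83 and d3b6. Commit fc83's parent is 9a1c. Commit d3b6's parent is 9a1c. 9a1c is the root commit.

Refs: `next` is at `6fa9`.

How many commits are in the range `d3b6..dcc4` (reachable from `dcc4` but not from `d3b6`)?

Reachable from dcc4: {05be, 29b4, 6e64, 6fa9, 9a1c, 9fc1, d3b6, dcc4, fc83}.
Reachable from d3b6: {9a1c, d3b6}.
In dcc4's history but not d3b6's: {05be, 29b4, 6e64, 6fa9, 9fc1, dcc4, fc83} — 7 commits.

7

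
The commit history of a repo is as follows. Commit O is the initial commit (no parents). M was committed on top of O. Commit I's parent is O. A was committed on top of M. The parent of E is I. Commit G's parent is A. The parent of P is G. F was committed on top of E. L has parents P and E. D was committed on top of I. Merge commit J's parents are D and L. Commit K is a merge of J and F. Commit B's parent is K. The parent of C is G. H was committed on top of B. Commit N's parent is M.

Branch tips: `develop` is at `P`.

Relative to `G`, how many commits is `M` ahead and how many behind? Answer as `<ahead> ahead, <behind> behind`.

0 ahead, 2 behind

Reachable from M: {M, O}.
Reachable from G: {A, G, M, O}.
Only in M's history (ahead): {} — 0.
Only in G's history (behind): {A, G} — 2.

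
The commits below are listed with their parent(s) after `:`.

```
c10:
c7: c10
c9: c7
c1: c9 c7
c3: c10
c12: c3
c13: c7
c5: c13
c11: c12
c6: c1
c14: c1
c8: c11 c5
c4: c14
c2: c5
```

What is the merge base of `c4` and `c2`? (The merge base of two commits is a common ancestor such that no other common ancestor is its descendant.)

Ancestors of c4: {c1, c10, c14, c4, c7, c9}.
Ancestors of c2: {c10, c13, c2, c5, c7}.
Common ancestors: {c10, c7}.
Among these, c7 is not an ancestor of any other common ancestor — it is the merge base.

c7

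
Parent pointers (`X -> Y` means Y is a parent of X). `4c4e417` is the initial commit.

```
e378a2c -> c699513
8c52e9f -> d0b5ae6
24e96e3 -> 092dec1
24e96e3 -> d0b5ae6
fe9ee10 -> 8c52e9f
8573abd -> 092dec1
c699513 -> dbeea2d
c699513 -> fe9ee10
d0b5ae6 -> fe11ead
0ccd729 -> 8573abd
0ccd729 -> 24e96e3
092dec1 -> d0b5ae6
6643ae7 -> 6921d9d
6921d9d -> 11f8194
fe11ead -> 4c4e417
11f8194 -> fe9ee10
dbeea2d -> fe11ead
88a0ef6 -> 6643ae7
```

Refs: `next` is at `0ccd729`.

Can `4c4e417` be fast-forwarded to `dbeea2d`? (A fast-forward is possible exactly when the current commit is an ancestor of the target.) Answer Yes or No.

Yes

A fast-forward from 4c4e417 to dbeea2d is possible iff 4c4e417 is an ancestor of dbeea2d.
Ancestors of dbeea2d: {4c4e417, dbeea2d, fe11ead}.
4c4e417 is among them, so fast-forward is possible.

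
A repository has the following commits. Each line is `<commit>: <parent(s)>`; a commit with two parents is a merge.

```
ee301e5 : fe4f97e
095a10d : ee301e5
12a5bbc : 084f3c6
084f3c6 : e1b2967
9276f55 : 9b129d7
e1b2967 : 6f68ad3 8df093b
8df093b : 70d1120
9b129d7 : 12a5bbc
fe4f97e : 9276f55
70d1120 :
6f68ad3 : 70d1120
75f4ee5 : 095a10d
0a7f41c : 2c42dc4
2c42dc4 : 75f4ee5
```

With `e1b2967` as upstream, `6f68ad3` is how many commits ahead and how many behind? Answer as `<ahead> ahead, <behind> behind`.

Reachable from 6f68ad3: {6f68ad3, 70d1120}.
Reachable from e1b2967: {6f68ad3, 70d1120, 8df093b, e1b2967}.
Only in 6f68ad3's history (ahead): {} — 0.
Only in e1b2967's history (behind): {8df093b, e1b2967} — 2.

0 ahead, 2 behind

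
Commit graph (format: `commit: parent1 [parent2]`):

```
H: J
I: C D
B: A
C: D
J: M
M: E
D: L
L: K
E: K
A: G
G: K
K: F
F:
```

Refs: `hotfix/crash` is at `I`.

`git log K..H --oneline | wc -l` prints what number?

4

Reachable from H: {E, F, H, J, K, M}.
Reachable from K: {F, K}.
In H's history but not K's: {E, H, J, M} — 4 commits.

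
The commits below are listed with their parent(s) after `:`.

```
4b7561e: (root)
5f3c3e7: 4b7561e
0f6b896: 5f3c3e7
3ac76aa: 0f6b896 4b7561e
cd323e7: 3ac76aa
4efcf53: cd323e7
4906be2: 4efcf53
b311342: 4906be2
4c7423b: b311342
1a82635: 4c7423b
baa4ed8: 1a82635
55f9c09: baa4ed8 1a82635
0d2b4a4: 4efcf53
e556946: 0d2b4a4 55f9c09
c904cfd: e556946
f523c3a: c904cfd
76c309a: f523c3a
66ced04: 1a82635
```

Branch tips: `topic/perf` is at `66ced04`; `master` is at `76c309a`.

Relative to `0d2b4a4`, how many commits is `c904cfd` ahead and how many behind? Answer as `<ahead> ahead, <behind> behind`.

8 ahead, 0 behind

Reachable from c904cfd: {0d2b4a4, 0f6b896, 1a82635, 3ac76aa, 4906be2, 4b7561e, 4c7423b, 4efcf53, 55f9c09, 5f3c3e7, b311342, baa4ed8, c904cfd, cd323e7, e556946}.
Reachable from 0d2b4a4: {0d2b4a4, 0f6b896, 3ac76aa, 4b7561e, 4efcf53, 5f3c3e7, cd323e7}.
Only in c904cfd's history (ahead): {1a82635, 4906be2, 4c7423b, 55f9c09, b311342, baa4ed8, c904cfd, e556946} — 8.
Only in 0d2b4a4's history (behind): {} — 0.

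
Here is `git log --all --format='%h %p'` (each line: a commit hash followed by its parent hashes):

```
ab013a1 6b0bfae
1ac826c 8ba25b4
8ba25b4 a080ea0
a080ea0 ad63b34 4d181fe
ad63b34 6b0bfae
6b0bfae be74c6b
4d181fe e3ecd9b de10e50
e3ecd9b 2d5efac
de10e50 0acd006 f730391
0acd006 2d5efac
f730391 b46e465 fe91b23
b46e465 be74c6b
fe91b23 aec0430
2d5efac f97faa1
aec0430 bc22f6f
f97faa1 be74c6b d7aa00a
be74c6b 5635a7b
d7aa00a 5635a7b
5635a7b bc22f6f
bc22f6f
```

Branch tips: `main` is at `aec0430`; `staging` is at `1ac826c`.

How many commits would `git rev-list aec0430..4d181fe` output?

12

Reachable from 4d181fe: {0acd006, 2d5efac, 4d181fe, 5635a7b, aec0430, b46e465, bc22f6f, be74c6b, d7aa00a, de10e50, e3ecd9b, f730391, f97faa1, fe91b23}.
Reachable from aec0430: {aec0430, bc22f6f}.
In 4d181fe's history but not aec0430's: {0acd006, 2d5efac, 4d181fe, 5635a7b, b46e465, be74c6b, d7aa00a, de10e50, e3ecd9b, f730391, f97faa1, fe91b23} — 12 commits.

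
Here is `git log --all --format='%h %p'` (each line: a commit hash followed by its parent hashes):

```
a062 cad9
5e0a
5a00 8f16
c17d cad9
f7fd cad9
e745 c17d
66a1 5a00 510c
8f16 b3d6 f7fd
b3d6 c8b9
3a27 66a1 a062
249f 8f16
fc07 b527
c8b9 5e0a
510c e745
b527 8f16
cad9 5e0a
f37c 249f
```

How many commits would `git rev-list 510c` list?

Walking parent pointers from 510c: reachable set = {510c, 5e0a, c17d, cad9, e745}.
That is 5 commits.

5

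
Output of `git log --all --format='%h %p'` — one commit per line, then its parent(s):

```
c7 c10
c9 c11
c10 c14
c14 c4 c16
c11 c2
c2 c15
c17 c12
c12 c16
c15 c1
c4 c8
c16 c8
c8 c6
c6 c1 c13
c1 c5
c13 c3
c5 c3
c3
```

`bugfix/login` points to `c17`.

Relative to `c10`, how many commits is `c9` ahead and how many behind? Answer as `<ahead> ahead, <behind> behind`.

Reachable from c9: {c1, c11, c15, c2, c3, c5, c9}.
Reachable from c10: {c1, c10, c13, c14, c16, c3, c4, c5, c6, c8}.
Only in c9's history (ahead): {c11, c15, c2, c9} — 4.
Only in c10's history (behind): {c10, c13, c14, c16, c4, c6, c8} — 7.

4 ahead, 7 behind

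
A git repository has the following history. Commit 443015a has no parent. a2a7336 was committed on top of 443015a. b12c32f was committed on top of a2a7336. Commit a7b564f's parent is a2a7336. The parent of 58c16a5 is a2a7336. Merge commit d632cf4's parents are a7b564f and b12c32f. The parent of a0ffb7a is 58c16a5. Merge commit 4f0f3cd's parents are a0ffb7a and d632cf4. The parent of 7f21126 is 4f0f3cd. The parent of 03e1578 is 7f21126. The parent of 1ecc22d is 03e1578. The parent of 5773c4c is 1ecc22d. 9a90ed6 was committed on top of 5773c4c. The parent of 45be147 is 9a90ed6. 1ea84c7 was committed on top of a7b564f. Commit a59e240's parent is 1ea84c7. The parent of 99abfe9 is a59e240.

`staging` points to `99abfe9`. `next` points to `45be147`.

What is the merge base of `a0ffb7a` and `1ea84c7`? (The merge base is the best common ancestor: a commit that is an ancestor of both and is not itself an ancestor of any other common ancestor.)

a2a7336

Ancestors of a0ffb7a: {443015a, 58c16a5, a0ffb7a, a2a7336}.
Ancestors of 1ea84c7: {1ea84c7, 443015a, a2a7336, a7b564f}.
Common ancestors: {443015a, a2a7336}.
Among these, a2a7336 is not an ancestor of any other common ancestor — it is the merge base.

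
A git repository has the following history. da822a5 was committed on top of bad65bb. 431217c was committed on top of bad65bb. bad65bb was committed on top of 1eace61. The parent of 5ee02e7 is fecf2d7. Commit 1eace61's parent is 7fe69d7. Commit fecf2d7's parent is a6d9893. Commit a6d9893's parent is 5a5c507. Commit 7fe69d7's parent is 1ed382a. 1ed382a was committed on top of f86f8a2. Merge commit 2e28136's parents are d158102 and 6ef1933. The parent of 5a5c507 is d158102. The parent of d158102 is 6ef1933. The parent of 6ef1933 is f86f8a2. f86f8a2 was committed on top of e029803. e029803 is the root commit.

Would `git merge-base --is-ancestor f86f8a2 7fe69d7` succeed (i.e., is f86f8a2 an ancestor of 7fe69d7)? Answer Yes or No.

Yes

Ancestors of 7fe69d7 (commits reachable by following parents): {1ed382a, 7fe69d7, e029803, f86f8a2}.
f86f8a2 is in that set, so it is an ancestor of 7fe69d7.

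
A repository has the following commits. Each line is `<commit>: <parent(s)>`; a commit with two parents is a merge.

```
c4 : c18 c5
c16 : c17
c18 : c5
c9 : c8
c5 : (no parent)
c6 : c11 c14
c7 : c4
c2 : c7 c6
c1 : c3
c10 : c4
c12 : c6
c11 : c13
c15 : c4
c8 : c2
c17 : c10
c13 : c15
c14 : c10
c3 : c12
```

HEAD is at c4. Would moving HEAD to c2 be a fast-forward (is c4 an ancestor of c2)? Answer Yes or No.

A fast-forward from c4 to c2 is possible iff c4 is an ancestor of c2.
Ancestors of c2: {c10, c11, c13, c14, c15, c18, c2, c4, c5, c6, c7}.
c4 is among them, so fast-forward is possible.

Yes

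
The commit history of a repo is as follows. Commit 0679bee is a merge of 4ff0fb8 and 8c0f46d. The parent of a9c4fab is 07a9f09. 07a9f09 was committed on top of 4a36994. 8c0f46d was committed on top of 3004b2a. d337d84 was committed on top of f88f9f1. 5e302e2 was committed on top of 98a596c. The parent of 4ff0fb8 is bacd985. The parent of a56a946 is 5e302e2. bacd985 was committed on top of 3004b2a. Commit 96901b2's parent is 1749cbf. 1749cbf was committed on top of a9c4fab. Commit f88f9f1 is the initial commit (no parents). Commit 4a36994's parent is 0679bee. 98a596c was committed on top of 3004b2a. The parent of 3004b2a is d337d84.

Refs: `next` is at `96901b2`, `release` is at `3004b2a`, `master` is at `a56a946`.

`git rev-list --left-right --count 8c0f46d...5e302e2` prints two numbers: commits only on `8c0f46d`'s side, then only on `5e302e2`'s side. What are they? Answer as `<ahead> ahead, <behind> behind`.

1 ahead, 2 behind

Reachable from 8c0f46d: {3004b2a, 8c0f46d, d337d84, f88f9f1}.
Reachable from 5e302e2: {3004b2a, 5e302e2, 98a596c, d337d84, f88f9f1}.
Only in 8c0f46d's history (ahead): {8c0f46d} — 1.
Only in 5e302e2's history (behind): {5e302e2, 98a596c} — 2.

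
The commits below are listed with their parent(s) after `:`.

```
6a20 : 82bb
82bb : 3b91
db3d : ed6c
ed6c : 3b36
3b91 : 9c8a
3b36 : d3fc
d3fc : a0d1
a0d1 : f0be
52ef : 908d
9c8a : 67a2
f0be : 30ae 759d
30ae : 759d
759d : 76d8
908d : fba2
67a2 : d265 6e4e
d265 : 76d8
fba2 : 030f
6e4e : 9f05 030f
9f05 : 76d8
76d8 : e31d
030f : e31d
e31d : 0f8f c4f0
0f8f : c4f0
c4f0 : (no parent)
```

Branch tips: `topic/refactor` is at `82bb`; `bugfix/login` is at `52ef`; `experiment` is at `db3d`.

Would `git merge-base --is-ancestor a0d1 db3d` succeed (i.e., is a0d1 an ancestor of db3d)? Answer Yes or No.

Ancestors of db3d (commits reachable by following parents): {0f8f, 30ae, 3b36, 759d, 76d8, a0d1, c4f0, d3fc, db3d, e31d, ed6c, f0be}.
a0d1 is in that set, so it is an ancestor of db3d.

Yes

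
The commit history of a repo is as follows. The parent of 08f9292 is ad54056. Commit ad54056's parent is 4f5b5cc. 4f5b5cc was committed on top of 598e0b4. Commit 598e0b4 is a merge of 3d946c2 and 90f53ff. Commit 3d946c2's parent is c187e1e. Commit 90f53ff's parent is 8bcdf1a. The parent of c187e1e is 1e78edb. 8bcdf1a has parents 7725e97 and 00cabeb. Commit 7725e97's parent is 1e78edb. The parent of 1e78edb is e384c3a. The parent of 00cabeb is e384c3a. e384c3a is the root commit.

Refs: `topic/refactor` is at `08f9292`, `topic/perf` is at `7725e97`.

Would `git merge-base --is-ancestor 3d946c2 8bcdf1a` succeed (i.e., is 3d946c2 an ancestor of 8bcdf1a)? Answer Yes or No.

No

Ancestors of 8bcdf1a: {00cabeb, 1e78edb, 7725e97, 8bcdf1a, e384c3a}.
3d946c2 is not in that set, so it is not an ancestor of 8bcdf1a.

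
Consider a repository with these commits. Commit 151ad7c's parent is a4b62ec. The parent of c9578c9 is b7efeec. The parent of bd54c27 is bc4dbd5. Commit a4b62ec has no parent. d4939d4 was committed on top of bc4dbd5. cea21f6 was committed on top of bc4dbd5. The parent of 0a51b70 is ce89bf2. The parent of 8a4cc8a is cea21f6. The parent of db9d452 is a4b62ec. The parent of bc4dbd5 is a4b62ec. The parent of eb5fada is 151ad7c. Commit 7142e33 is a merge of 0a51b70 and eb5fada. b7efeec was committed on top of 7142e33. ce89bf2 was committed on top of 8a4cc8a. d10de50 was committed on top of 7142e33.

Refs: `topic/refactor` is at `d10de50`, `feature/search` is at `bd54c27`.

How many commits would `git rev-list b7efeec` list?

Walking parent pointers from b7efeec: reachable set = {0a51b70, 151ad7c, 7142e33, 8a4cc8a, a4b62ec, b7efeec, bc4dbd5, ce89bf2, cea21f6, eb5fada}.
That is 10 commits.

10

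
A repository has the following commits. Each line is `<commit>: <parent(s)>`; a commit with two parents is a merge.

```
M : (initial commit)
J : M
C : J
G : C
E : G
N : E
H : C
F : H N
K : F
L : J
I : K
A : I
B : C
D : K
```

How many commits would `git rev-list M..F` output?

7

Reachable from F: {C, E, F, G, H, J, M, N}.
Reachable from M: {M}.
In F's history but not M's: {C, E, F, G, H, J, N} — 7 commits.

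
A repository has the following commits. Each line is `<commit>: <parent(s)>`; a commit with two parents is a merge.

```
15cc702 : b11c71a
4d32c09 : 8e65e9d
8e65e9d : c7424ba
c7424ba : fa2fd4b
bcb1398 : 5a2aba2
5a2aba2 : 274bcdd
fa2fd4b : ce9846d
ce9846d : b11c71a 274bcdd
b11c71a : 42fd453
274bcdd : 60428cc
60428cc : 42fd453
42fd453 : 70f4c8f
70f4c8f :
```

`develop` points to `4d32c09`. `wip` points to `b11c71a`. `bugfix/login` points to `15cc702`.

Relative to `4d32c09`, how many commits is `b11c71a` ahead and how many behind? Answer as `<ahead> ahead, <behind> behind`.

Reachable from b11c71a: {42fd453, 70f4c8f, b11c71a}.
Reachable from 4d32c09: {274bcdd, 42fd453, 4d32c09, 60428cc, 70f4c8f, 8e65e9d, b11c71a, c7424ba, ce9846d, fa2fd4b}.
Only in b11c71a's history (ahead): {} — 0.
Only in 4d32c09's history (behind): {274bcdd, 4d32c09, 60428cc, 8e65e9d, c7424ba, ce9846d, fa2fd4b} — 7.

0 ahead, 7 behind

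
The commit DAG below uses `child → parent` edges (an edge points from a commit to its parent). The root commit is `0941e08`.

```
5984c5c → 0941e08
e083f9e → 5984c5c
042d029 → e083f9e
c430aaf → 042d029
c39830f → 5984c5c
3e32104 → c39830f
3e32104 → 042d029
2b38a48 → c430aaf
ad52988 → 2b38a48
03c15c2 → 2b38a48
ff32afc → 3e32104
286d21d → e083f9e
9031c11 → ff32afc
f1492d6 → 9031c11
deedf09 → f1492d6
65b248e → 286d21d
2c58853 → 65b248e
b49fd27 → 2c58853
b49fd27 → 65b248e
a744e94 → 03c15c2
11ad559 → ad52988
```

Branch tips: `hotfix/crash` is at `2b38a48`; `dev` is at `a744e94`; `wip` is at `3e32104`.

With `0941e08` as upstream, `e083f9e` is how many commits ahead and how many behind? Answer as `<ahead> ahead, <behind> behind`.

Reachable from e083f9e: {0941e08, 5984c5c, e083f9e}.
Reachable from 0941e08: {0941e08}.
Only in e083f9e's history (ahead): {5984c5c, e083f9e} — 2.
Only in 0941e08's history (behind): {} — 0.

2 ahead, 0 behind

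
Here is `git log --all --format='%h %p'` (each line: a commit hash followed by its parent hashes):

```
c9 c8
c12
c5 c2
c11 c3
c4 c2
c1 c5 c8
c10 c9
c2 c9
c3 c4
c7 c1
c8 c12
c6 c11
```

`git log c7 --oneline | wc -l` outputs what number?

7

Walking parent pointers from c7: reachable set = {c1, c12, c2, c5, c7, c8, c9}.
That is 7 commits.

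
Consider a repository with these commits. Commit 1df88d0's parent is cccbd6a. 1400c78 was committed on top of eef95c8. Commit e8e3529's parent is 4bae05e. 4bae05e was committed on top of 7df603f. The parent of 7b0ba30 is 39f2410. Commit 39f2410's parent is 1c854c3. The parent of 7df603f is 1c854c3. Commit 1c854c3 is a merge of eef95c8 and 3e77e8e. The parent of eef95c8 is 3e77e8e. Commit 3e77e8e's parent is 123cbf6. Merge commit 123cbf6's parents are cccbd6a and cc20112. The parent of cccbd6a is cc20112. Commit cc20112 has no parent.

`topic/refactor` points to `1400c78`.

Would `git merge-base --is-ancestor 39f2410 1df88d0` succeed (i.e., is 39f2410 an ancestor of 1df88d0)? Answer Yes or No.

No

Ancestors of 1df88d0: {1df88d0, cc20112, cccbd6a}.
39f2410 is not in that set, so it is not an ancestor of 1df88d0.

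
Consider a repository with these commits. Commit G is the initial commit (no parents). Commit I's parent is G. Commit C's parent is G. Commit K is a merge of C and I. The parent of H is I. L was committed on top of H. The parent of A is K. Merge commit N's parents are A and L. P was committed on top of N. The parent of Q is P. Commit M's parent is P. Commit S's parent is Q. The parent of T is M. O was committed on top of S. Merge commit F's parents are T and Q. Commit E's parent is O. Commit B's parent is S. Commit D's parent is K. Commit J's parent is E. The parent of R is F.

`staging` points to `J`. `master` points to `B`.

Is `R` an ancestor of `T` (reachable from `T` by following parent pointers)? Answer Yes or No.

No

Ancestors of T: {A, C, G, H, I, K, L, M, N, P, T}.
R is not in that set, so it is not an ancestor of T.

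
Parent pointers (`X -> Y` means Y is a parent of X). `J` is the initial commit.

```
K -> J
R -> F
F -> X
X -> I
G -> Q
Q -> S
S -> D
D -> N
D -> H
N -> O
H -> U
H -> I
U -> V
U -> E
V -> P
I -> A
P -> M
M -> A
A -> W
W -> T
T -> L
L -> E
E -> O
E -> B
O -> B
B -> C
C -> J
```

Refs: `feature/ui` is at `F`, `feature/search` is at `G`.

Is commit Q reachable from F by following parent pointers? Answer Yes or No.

Ancestors of F: {A, B, C, E, F, I, J, L, O, T, W, X}.
Q is not in that set, so it is not an ancestor of F.

No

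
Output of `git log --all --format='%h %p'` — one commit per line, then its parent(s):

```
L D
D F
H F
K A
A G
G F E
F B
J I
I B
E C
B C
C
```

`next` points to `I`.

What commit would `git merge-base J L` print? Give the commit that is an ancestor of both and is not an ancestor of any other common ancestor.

B

Ancestors of J: {B, C, I, J}.
Ancestors of L: {B, C, D, F, L}.
Common ancestors: {B, C}.
Among these, B is not an ancestor of any other common ancestor — it is the merge base.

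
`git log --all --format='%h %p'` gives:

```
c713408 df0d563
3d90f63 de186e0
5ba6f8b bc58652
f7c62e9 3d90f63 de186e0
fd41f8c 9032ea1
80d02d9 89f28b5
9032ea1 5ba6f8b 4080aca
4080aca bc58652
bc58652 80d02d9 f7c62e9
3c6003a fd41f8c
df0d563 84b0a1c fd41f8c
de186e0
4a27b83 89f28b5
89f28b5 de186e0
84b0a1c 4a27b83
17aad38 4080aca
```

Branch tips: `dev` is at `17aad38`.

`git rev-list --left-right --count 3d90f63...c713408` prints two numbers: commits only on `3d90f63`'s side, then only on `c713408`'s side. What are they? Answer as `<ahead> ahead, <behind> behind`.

0 ahead, 12 behind

Reachable from 3d90f63: {3d90f63, de186e0}.
Reachable from c713408: {3d90f63, 4080aca, 4a27b83, 5ba6f8b, 80d02d9, 84b0a1c, 89f28b5, 9032ea1, bc58652, c713408, de186e0, df0d563, f7c62e9, fd41f8c}.
Only in 3d90f63's history (ahead): {} — 0.
Only in c713408's history (behind): {4080aca, 4a27b83, 5ba6f8b, 80d02d9, 84b0a1c, 89f28b5, 9032ea1, bc58652, c713408, df0d563, f7c62e9, fd41f8c} — 12.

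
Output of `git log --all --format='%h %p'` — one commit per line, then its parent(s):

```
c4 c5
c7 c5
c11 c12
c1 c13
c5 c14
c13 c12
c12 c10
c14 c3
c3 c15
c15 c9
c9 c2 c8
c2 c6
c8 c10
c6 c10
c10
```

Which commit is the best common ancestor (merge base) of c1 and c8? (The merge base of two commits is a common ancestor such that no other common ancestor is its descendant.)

c10

Ancestors of c1: {c1, c10, c12, c13}.
Ancestors of c8: {c10, c8}.
Common ancestors: {c10}.
The only common ancestor is c10, so it is the merge base.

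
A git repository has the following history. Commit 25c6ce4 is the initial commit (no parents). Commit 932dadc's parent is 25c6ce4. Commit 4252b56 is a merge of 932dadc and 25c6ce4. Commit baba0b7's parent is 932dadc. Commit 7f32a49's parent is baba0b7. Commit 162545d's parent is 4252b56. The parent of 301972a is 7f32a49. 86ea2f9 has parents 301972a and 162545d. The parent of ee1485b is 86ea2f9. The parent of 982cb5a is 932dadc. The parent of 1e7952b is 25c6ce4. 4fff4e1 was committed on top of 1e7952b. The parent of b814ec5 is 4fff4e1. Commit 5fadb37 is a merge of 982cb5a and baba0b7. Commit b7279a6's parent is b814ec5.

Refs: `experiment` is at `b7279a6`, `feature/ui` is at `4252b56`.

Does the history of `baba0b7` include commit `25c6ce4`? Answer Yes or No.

Yes

Ancestors of baba0b7 (commits reachable by following parents): {25c6ce4, 932dadc, baba0b7}.
25c6ce4 is in that set, so it is an ancestor of baba0b7.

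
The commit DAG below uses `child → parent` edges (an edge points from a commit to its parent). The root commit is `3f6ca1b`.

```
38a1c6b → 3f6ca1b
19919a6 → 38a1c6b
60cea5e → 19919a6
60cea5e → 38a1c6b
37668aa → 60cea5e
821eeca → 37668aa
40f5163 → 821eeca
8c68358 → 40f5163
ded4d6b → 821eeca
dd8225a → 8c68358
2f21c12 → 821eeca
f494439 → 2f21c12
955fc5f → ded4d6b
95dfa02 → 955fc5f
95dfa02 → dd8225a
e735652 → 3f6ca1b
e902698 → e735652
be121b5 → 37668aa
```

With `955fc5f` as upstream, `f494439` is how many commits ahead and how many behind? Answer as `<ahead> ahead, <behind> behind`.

2 ahead, 2 behind

Reachable from f494439: {19919a6, 2f21c12, 37668aa, 38a1c6b, 3f6ca1b, 60cea5e, 821eeca, f494439}.
Reachable from 955fc5f: {19919a6, 37668aa, 38a1c6b, 3f6ca1b, 60cea5e, 821eeca, 955fc5f, ded4d6b}.
Only in f494439's history (ahead): {2f21c12, f494439} — 2.
Only in 955fc5f's history (behind): {955fc5f, ded4d6b} — 2.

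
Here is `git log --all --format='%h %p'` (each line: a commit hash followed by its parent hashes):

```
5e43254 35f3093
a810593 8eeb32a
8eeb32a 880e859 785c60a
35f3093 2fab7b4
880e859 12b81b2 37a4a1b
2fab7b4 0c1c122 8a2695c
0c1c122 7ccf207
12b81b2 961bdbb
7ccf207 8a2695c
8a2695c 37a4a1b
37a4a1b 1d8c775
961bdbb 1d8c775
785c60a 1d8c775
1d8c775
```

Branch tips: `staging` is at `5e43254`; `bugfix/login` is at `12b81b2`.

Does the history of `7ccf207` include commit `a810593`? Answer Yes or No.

No

Ancestors of 7ccf207: {1d8c775, 37a4a1b, 7ccf207, 8a2695c}.
a810593 is not in that set, so it is not an ancestor of 7ccf207.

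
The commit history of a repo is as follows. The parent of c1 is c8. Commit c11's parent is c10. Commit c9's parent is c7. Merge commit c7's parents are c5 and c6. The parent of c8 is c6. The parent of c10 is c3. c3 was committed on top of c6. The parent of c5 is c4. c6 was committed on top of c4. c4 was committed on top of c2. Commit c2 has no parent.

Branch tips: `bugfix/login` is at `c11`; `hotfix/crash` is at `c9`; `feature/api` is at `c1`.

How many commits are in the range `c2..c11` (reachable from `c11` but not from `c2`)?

Reachable from c11: {c10, c11, c2, c3, c4, c6}.
Reachable from c2: {c2}.
In c11's history but not c2's: {c10, c11, c3, c4, c6} — 5 commits.

5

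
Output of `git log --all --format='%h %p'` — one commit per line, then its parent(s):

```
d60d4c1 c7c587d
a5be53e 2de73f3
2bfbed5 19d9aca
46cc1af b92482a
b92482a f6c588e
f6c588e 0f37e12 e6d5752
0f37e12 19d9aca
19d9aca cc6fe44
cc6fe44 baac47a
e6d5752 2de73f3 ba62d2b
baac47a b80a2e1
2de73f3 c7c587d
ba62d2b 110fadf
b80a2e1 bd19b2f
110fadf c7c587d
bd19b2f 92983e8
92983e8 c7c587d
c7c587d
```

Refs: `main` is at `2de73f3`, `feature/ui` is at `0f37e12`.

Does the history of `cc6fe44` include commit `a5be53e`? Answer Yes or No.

Ancestors of cc6fe44: {92983e8, b80a2e1, baac47a, bd19b2f, c7c587d, cc6fe44}.
a5be53e is not in that set, so it is not an ancestor of cc6fe44.

No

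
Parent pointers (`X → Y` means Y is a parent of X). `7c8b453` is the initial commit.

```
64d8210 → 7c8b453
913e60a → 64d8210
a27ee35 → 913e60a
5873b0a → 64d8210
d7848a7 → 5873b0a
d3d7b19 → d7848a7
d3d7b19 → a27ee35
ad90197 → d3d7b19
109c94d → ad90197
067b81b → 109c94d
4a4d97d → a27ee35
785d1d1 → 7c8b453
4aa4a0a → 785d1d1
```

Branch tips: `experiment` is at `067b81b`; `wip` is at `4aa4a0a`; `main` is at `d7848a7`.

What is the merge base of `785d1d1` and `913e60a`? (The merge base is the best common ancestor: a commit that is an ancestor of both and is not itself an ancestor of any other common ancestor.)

7c8b453

Ancestors of 785d1d1: {785d1d1, 7c8b453}.
Ancestors of 913e60a: {64d8210, 7c8b453, 913e60a}.
Common ancestors: {7c8b453}.
The only common ancestor is 7c8b453, so it is the merge base.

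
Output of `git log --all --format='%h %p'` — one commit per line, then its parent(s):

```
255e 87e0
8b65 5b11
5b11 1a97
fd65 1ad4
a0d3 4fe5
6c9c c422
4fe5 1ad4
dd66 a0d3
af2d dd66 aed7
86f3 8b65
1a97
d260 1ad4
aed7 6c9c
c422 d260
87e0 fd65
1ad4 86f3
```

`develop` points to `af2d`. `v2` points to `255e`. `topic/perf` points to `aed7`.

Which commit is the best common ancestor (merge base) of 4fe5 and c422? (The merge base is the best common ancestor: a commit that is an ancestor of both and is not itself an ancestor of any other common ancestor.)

Ancestors of 4fe5: {1a97, 1ad4, 4fe5, 5b11, 86f3, 8b65}.
Ancestors of c422: {1a97, 1ad4, 5b11, 86f3, 8b65, c422, d260}.
Common ancestors: {1a97, 1ad4, 5b11, 86f3, 8b65}.
Among these, 1ad4 is not an ancestor of any other common ancestor — it is the merge base.

1ad4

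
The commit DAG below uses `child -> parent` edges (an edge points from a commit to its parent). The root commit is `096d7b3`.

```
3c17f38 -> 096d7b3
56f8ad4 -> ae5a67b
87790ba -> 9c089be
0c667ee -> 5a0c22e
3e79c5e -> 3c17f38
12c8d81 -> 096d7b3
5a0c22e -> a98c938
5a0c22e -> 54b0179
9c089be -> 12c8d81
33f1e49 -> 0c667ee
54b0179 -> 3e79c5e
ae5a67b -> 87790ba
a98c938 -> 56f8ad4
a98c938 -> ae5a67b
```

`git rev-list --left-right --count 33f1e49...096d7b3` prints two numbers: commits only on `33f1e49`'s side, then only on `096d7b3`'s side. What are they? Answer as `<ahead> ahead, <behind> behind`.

12 ahead, 0 behind

Reachable from 33f1e49: {096d7b3, 0c667ee, 12c8d81, 33f1e49, 3c17f38, 3e79c5e, 54b0179, 56f8ad4, 5a0c22e, 87790ba, 9c089be, a98c938, ae5a67b}.
Reachable from 096d7b3: {096d7b3}.
Only in 33f1e49's history (ahead): {0c667ee, 12c8d81, 33f1e49, 3c17f38, 3e79c5e, 54b0179, 56f8ad4, 5a0c22e, 87790ba, 9c089be, a98c938, ae5a67b} — 12.
Only in 096d7b3's history (behind): {} — 0.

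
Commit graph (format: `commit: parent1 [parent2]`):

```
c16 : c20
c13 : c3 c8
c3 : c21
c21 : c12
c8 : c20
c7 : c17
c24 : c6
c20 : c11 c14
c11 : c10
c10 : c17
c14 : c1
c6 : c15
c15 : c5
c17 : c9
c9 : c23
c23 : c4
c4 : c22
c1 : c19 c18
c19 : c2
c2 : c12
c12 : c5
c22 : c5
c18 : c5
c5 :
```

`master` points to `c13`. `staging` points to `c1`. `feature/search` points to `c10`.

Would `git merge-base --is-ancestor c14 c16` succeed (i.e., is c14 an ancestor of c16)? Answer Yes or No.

Ancestors of c16 (commits reachable by following parents): {c1, c10, c11, c12, c14, c16, c17, c18, c19, c2, c20, c22, c23, c4, c5, c9}.
c14 is in that set, so it is an ancestor of c16.

Yes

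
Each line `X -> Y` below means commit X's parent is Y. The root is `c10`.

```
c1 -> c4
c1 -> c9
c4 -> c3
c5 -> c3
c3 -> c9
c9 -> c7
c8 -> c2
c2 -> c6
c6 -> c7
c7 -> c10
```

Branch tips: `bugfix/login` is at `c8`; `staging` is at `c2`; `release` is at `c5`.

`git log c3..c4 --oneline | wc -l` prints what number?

Reachable from c4: {c10, c3, c4, c7, c9}.
Reachable from c3: {c10, c3, c7, c9}.
In c4's history but not c3's: {c4} — 1 commit.

1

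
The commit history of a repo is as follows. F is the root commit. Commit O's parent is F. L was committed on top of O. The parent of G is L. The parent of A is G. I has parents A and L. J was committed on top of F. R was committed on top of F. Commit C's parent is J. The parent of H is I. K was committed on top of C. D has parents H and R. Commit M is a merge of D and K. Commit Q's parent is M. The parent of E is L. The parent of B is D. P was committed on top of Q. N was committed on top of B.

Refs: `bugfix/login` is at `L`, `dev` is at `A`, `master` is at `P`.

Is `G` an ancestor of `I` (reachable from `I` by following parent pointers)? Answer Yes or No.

Yes

Ancestors of I (commits reachable by following parents): {A, F, G, I, L, O}.
G is in that set, so it is an ancestor of I.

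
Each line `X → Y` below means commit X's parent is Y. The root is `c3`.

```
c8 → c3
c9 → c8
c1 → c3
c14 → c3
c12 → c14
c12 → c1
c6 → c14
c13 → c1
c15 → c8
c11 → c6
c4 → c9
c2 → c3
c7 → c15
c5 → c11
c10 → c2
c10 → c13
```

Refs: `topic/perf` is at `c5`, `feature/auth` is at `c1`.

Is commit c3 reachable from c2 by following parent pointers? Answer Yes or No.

Ancestors of c2 (commits reachable by following parents): {c2, c3}.
c3 is in that set, so it is an ancestor of c2.

Yes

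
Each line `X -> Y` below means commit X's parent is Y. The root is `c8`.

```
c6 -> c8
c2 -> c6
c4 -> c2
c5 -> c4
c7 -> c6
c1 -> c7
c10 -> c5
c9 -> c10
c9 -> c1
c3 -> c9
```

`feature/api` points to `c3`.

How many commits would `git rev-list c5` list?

Walking parent pointers from c5: reachable set = {c2, c4, c5, c6, c8}.
That is 5 commits.

5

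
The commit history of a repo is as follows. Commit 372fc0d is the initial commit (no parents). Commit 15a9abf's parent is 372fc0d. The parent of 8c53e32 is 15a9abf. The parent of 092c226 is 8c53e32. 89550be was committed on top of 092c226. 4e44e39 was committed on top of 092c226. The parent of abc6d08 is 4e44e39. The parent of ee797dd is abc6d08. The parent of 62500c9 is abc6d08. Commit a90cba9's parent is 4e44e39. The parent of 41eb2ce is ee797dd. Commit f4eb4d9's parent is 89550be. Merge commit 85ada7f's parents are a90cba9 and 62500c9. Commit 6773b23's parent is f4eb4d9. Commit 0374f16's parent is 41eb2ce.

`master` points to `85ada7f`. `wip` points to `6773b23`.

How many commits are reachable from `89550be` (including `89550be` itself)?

5

Walking parent pointers from 89550be: reachable set = {092c226, 15a9abf, 372fc0d, 89550be, 8c53e32}.
That is 5 commits.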